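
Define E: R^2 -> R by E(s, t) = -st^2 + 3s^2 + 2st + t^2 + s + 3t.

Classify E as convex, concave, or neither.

The term -st^2 is cubic, so the Hessian is not constant.
∂²E/∂t² = -2s + 2, which takes both signs as s varies (negative for sufficiently large s). A diagonal entry of the Hessian changing sign means the Hessian is neither positive- nor negative-semidefinite on all of R^2.

neither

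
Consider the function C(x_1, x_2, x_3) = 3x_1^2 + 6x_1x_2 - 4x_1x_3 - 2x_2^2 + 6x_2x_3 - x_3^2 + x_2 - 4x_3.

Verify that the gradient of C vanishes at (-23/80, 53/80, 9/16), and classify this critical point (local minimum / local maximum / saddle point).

saddle point

∇C = (6x_1 + 6x_2 - 4x_3, 6x_1 - 4x_2 + 6x_3 + 1, -4x_1 + 6x_2 - 2x_3 - 4); substituting (-23/80, 53/80, 9/16) gives ∇C = (0, 0, 0), so (-23/80, 53/80, 9/16) is indeed a critical point.
The Hessian is constant: H = [[6, 6, -4], [6, -4, 6], [-4, 6, -2]].
Leading principal minors: Δ₁ = 6, Δ₂ = -60, Δ₃ = -320.
The minors fit neither the all-positive nor the alternating-sign pattern, so H is indefinite: a saddle point.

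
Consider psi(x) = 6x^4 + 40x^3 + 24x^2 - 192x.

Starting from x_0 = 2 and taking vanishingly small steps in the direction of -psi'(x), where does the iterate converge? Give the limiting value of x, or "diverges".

1

psi'(x) = 24(x - 1)(x + 2)(x + 4), so psi'(2) = 576.
Gradient descent moves in the -psi' direction, i.e. x is decreasing.
The nearest critical point in that direction is x = 1, where psi'' = 360 > 0 (a local minimum). The iterate converges there.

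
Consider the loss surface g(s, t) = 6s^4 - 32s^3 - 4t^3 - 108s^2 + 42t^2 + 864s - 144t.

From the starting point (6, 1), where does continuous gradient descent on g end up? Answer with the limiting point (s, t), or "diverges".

g is separable, so gradient descent decouples: s follows -∂g/∂s, t follows -∂g/∂t.
∂g/∂s = 24(s - 4)(s - 3)(s + 3); at s=6 this is 1296, so s decreases.
∂g/∂t = -12(t - 4)(t - 3); at t=1 this is -72, so t increases.
s converges to its nearest critical value 4 (a local min of the s-part); t converges to 3. The iterate converges to (4, 3).

(4, 3)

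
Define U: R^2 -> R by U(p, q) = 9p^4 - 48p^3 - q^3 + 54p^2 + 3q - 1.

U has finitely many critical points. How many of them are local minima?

2

U separates as a function of p plus a function of q, so ∇U=0 decouples.
∂U/∂p = 36p(p - 3)(p - 1) = 0 at p ∈ {0, 1, 3}; ∂U/∂q = -3(q - 1)(q + 1) = 0 at q ∈ {-1, 1}.
The Hessian is diagonal: diag(U_pp, U_qq). Second derivatives: U_pp(0)=108, U_pp(1)=-72, U_pp(3)=216; U_qq(-1)=6, U_qq(1)=-6.
Local minima occur where both diagonal entries positive: (0, -1), (3, -1). Count: 2.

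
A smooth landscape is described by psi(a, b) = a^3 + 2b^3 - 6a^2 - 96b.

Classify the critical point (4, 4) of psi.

The mixed partial ∂²psi/∂a∂b is 0, so the Hessian at any point is diag(psi_aa, psi_bb) = diag(6(a - 2), 12b).
At (4, 4): H = diag(12, 48).
Both eigenvalues are positive, so H is positive definite: a local minimum.

local minimum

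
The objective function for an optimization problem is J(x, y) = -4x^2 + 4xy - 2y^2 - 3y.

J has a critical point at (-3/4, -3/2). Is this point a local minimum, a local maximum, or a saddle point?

The Hessian of J is constant: H = [[-8, 4], [4, -4]].
det(H) = (-8)·(-4) − 4² = 16.
det(H) > 0 and tr(H) = -12 < 0, so H is negative definite and the point is a local maximum.

local maximum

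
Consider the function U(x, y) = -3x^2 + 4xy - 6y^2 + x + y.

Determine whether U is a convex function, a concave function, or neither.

concave

U is quadratic, so its Hessian is the constant matrix H = [[-6, 4], [4, -12]].
det(H) = 56, tr(H) = -18.
det(H) > 0 and tr(H) < 0, so H is negative definite everywhere: concave.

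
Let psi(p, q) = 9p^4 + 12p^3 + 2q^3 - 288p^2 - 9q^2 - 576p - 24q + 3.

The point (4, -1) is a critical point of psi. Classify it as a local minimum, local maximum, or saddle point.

The mixed partial ∂²psi/∂p∂q is 0, so the Hessian at any point is diag(psi_pp, psi_qq) = diag(36(3p^2 + 2p - 16), 6(2q - 3)).
At (4, -1): H = diag(1440, -30).
The eigenvalues have opposite signs, so H is indefinite: a saddle point.

saddle point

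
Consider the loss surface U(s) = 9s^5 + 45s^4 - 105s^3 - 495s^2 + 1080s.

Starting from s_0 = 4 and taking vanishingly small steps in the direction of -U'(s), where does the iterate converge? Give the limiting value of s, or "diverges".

2

U'(s) = 45(s - 2)(s - 1)(s + 3)(s + 4), so U'(4) = 15120.
Gradient descent moves in the -U' direction, i.e. s is decreasing.
The nearest critical point in that direction is s = 2, where U'' = 1350 > 0 (a local minimum). The iterate converges there.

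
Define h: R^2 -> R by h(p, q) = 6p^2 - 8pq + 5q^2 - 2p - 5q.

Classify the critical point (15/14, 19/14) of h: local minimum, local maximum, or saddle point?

The Hessian of h is constant: H = [[12, -8], [-8, 10]].
det(H) = 12·10 − (-8)² = 56.
det(H) > 0 and tr(H) = 22 > 0, so H is positive definite and the point is a local minimum.

local minimum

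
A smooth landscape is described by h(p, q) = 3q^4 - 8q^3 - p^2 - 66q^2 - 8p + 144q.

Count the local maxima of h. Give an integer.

1

h separates as a function of p plus a function of q, so ∇h=0 decouples.
∂h/∂p = -2(p + 4) = 0 at p ∈ {-4}; ∂h/∂q = 12(q - 4)(q - 1)(q + 3) = 0 at q ∈ {-3, 1, 4}.
The Hessian is diagonal: diag(h_pp, h_qq). Second derivatives: h_pp(-4)=-2; h_qq(-3)=336, h_qq(1)=-144, h_qq(4)=252.
Local maxima occur where both diagonal entries negative: (-4, 1). Count: 1.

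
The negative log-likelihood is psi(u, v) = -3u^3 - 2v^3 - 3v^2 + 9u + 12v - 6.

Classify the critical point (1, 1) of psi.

The mixed partial ∂²psi/∂u∂v is 0, so the Hessian at any point is diag(psi_uu, psi_vv) = diag(-18u, -6(2v + 1)).
At (1, 1): H = diag(-18, -18).
Both eigenvalues are negative, so H is negative definite: a local maximum.

local maximum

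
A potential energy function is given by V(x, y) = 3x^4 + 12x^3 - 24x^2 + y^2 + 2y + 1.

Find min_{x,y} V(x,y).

-384

V(x,y) separates as P(x) + Q(y) + 1, so its minimum is min P + min Q + 1.
P'(x) = 12x(x - 1)(x + 4) vanishes at x ∈ {-4, 0, 1}; Q'(y) = 2y + 2 vanishes at y ∈ {-1}.
Local minima of P (where P''>0): P(-4)=-384, P(1)=-9. Local minima of Q: Q(-1)=-1.
So the global minimum of V is P(-4) + Q(-1) + 1 = -384 − 1 + 1 = -384, attained at (-4, -1).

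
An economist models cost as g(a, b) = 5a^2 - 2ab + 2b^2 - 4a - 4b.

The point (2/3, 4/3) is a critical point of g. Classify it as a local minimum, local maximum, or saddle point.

local minimum

The Hessian of g is constant: H = [[10, -2], [-2, 4]].
det(H) = 10·4 − (-2)² = 36.
det(H) > 0 and tr(H) = 14 > 0, so H is positive definite and the point is a local minimum.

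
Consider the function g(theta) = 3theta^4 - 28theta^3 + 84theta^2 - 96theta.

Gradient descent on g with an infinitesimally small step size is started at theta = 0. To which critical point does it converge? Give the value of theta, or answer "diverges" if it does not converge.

g'(theta) = 12(theta - 4)(theta - 2)(theta - 1), so g'(0) = -96.
Gradient descent moves in the -g' direction, i.e. theta is increasing.
The nearest critical point in that direction is theta = 1, where g'' = 36 > 0 (a local minimum). The iterate converges there.

1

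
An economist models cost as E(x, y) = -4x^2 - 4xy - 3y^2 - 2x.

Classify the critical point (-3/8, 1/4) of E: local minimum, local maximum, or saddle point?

local maximum

The Hessian of E is constant: H = [[-8, -4], [-4, -6]].
det(H) = (-8)·(-6) − (-4)² = 32.
det(H) > 0 and tr(H) = -14 < 0, so H is negative definite and the point is a local maximum.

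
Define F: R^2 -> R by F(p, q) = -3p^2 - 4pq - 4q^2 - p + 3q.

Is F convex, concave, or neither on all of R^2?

F is quadratic, so its Hessian is the constant matrix H = [[-6, -4], [-4, -8]].
det(H) = 32, tr(H) = -14.
det(H) > 0 and tr(H) < 0, so H is negative definite everywhere: concave.

concave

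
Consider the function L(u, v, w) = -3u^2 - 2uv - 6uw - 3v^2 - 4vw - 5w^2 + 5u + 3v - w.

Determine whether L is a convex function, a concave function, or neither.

concave

L is quadratic, so its Hessian is the constant matrix H = [[-6, -2, -6], [-2, -6, -4], [-6, -4, -10]].
Leading principal minors: -6, 32, -104.
Signs alternate −, +, − ⇒ H ≺ 0 ⇒ concave.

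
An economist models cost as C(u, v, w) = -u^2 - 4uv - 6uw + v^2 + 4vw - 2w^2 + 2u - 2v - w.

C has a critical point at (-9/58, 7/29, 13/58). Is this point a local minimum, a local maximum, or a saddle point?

saddle point

The Hessian is constant: H = [[-2, -4, -6], [-4, 2, 4], [-6, 4, -4]].
Leading principal minors: Δ₁ = -2, Δ₂ = -20, Δ₃ = 232.
The minors fit neither the all-positive nor the alternating-sign pattern, so H is indefinite: a saddle point.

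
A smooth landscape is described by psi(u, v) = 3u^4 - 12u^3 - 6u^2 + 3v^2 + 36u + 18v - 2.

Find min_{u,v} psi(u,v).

psi(u,v) separates as P(u) + Q(v) − 2, so its minimum is min P + min Q − 2.
P'(u) = 12(u - 3)(u - 1)(u + 1) vanishes at u ∈ {-1, 1, 3}; Q'(v) = 6v + 18 vanishes at v ∈ {-3}.
Local minima of P (where P''>0): P(-1)=-27, P(3)=-27. Local minima of Q: Q(-3)=-27.
So the global minimum of psi is P(-1) + Q(-3) − 2 = -27 − 27 − 2 = -56, attained at (-1, -3).

-56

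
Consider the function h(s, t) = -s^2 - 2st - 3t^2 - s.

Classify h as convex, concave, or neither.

concave

h is quadratic, so its Hessian is the constant matrix H = [[-2, -2], [-2, -6]].
det(H) = 8, tr(H) = -8.
det(H) > 0 and tr(H) < 0, so H is negative definite everywhere: concave.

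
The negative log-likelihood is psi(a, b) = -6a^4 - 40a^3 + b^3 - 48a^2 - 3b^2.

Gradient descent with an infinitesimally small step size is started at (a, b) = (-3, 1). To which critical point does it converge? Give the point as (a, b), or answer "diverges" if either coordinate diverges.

(-1, 2)

psi is separable, so gradient descent decouples: a follows -∂psi/∂a, b follows -∂psi/∂b.
∂psi/∂a = -24a(a + 1)(a + 4); at a=-3 this is -144, so a increases.
∂psi/∂b = 3b(b - 2); at b=1 this is -3, so b increases.
a converges to its nearest critical value -1 (a local min of the a-part); b converges to 2. The iterate converges to (-1, 2).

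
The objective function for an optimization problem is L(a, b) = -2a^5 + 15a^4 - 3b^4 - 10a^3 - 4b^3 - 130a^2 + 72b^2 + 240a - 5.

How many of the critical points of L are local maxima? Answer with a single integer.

4

L separates as a function of a plus a function of b, so ∇L=0 decouples.
∂L/∂a = -10(a - 4)(a - 3)(a - 1)(a + 2) = 0 at a ∈ {-2, 1, 3, 4}; ∂L/∂b = -12b(b - 3)(b + 4) = 0 at b ∈ {-4, 0, 3}.
The Hessian is diagonal: diag(L_aa, L_bb). Second derivatives: L_aa(-2)=900, L_aa(1)=-180, L_aa(3)=100, L_aa(4)=-180; L_bb(-4)=-336, L_bb(0)=144, L_bb(3)=-252.
Local maxima occur where both diagonal entries negative: (1, -4), (1, 3), (4, -4), (4, 3). Count: 4.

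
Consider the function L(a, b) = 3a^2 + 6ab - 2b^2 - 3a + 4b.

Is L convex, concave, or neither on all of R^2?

neither

L is quadratic, so its Hessian is the constant matrix H = [[6, 6], [6, -4]].
det(H) = -60, tr(H) = 2.
det(H) < 0, so H is indefinite: neither convex nor concave.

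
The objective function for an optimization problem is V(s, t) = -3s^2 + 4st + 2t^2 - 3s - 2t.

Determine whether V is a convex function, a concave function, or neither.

neither

V is quadratic, so its Hessian is the constant matrix H = [[-6, 4], [4, 4]].
det(H) = -40, tr(H) = -2.
det(H) < 0, so H is indefinite: neither convex nor concave.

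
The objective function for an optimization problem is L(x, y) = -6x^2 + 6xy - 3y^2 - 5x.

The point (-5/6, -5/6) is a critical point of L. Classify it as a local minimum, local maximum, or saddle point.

The Hessian of L is constant: H = [[-12, 6], [6, -6]].
det(H) = (-12)·(-6) − 6² = 36.
det(H) > 0 and tr(H) = -18 < 0, so H is negative definite and the point is a local maximum.

local maximum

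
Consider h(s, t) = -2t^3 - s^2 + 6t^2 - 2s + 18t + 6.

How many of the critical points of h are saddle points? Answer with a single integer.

h separates as a function of s plus a function of t, so ∇h=0 decouples.
∂h/∂s = -2(s + 1) = 0 at s ∈ {-1}; ∂h/∂t = -6(t - 3)(t + 1) = 0 at t ∈ {-1, 3}.
The Hessian is diagonal: diag(h_ss, h_tt). Second derivatives: h_ss(-1)=-2; h_tt(-1)=24, h_tt(3)=-24.
Saddle points occur where the two diagonal entries have opposite signs: (-1, -1). Count: 1.

1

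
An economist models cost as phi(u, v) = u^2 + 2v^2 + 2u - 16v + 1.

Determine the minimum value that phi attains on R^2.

-32

phi(u,v) separates as P(u) + Q(v) + 1, so its minimum is min P + min Q + 1.
P'(u) = 2u + 2 vanishes at u ∈ {-1}; Q'(v) = 4v - 16 vanishes at v ∈ {4}.
Local minima of P (where P''>0): P(-1)=-1. Local minima of Q: Q(4)=-32.
So the global minimum of phi is P(-1) + Q(4) + 1 = -1 − 32 + 1 = -32, attained at (-1, 4).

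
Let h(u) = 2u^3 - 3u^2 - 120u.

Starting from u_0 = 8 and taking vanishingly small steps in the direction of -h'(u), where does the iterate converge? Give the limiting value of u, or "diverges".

h'(u) = 6(u - 5)(u + 4), so h'(8) = 216.
Gradient descent moves in the -h' direction, i.e. u is decreasing.
The nearest critical point in that direction is u = 5, where h'' = 54 > 0 (a local minimum). The iterate converges there.

5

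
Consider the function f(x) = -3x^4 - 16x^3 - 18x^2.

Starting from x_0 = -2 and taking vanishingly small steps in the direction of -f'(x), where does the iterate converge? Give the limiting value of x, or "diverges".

f'(x) = -12x(x + 1)(x + 3), so f'(-2) = -24.
Gradient descent moves in the -f' direction, i.e. x is increasing.
The nearest critical point in that direction is x = -1, where f'' = 24 > 0 (a local minimum). The iterate converges there.

-1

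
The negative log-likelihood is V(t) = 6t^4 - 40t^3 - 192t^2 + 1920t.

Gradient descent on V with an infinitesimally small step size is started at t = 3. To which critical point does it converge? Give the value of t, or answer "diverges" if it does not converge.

-4

V'(t) = 24(t - 5)(t - 4)(t + 4), so V'(3) = 336.
Gradient descent moves in the -V' direction, i.e. t is decreasing.
The nearest critical point in that direction is t = -4, where V'' = 1728 > 0 (a local minimum). The iterate converges there.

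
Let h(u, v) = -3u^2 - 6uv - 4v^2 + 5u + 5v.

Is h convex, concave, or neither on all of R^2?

concave

h is quadratic, so its Hessian is the constant matrix H = [[-6, -6], [-6, -8]].
det(H) = 12, tr(H) = -14.
det(H) > 0 and tr(H) < 0, so H is negative definite everywhere: concave.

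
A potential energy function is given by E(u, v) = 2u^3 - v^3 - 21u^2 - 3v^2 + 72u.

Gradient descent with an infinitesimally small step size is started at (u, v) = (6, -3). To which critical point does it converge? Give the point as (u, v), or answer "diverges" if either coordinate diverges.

E is separable, so gradient descent decouples: u follows -∂E/∂u, v follows -∂E/∂v.
∂E/∂u = 6(u - 4)(u - 3); at u=6 this is 36, so u decreases.
∂E/∂v = -3v(v + 2); at v=-3 this is -9, so v increases.
u converges to its nearest critical value 4 (a local min of the u-part); v converges to -2. The iterate converges to (4, -2).

(4, -2)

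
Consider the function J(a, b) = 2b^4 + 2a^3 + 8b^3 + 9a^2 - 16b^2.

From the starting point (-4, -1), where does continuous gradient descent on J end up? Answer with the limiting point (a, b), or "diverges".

diverges

J is separable, so gradient descent decouples: a follows -∂J/∂a, b follows -∂J/∂b.
∂J/∂a = 6a(a + 3); at a=-4 this is 24, so a decreases.
∂J/∂b = 8b(b - 1)(b + 4); at b=-1 this is 48, so b decreases.
The a-coordinate has no critical point in that direction and runs off to infinity.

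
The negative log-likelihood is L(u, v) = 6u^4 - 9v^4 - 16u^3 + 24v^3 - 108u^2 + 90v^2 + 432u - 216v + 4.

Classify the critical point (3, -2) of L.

The mixed partial ∂²L/∂u∂v is 0, so the Hessian at any point is diag(L_uu, L_vv) = diag(24(3u^2 - 4u - 9), 36(-3v^2 + 4v + 5)).
At (3, -2): H = diag(144, -540).
The eigenvalues have opposite signs, so H is indefinite: a saddle point.

saddle point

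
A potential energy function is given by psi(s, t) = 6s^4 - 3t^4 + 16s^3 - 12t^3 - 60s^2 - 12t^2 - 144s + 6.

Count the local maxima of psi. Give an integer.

2

psi separates as a function of s plus a function of t, so ∇psi=0 decouples.
∂psi/∂s = 24(s - 2)(s + 1)(s + 3) = 0 at s ∈ {-3, -1, 2}; ∂psi/∂t = -12t(t + 1)(t + 2) = 0 at t ∈ {-2, -1, 0}.
The Hessian is diagonal: diag(psi_ss, psi_tt). Second derivatives: psi_ss(-3)=240, psi_ss(-1)=-144, psi_ss(2)=360; psi_tt(-2)=-24, psi_tt(-1)=12, psi_tt(0)=-24.
Local maxima occur where both diagonal entries negative: (-1, -2), (-1, 0). Count: 2.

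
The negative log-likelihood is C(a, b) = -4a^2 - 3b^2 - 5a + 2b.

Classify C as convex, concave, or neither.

C is quadratic, so its Hessian is the constant matrix H = [[-8, 0], [0, -6]].
det(H) = 48, tr(H) = -14.
det(H) > 0 and tr(H) < 0, so H is negative definite everywhere: concave.

concave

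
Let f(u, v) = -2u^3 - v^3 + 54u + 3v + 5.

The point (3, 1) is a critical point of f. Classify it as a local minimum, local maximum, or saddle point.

local maximum

The mixed partial ∂²f/∂u∂v is 0, so the Hessian at any point is diag(f_uu, f_vv) = diag(-12u, -6v).
At (3, 1): H = diag(-36, -6).
Both eigenvalues are negative, so H is negative definite: a local maximum.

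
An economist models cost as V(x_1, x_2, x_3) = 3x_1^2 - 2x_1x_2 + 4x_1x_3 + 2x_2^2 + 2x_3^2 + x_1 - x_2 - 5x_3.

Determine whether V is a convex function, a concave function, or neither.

V is quadratic, so its Hessian is the constant matrix H = [[6, -2, 4], [-2, 4, 0], [4, 0, 4]].
Leading principal minors: 6, 20, 16.
All positive ⇒ H ≻ 0 ⇒ convex.

convex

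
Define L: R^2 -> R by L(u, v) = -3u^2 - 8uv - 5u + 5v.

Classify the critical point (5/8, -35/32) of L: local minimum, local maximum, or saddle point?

saddle point

The Hessian of L is constant: H = [[-6, -8], [-8, 0]].
det(H) = (-6)·0 − (-8)² = -64.
Since det(H) < 0, H is indefinite and the critical point is a saddle point.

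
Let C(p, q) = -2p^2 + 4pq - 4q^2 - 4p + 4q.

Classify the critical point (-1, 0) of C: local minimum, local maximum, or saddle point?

local maximum

The Hessian of C is constant: H = [[-4, 4], [4, -8]].
det(H) = (-4)·(-8) − 4² = 16.
det(H) > 0 and tr(H) = -12 < 0, so H is negative definite and the point is a local maximum.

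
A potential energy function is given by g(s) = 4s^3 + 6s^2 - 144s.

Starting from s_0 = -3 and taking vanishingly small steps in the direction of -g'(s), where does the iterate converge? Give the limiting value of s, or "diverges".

3

g'(s) = 12(s - 3)(s + 4), so g'(-3) = -72.
Gradient descent moves in the -g' direction, i.e. s is increasing.
The nearest critical point in that direction is s = 3, where g'' = 84 > 0 (a local minimum). The iterate converges there.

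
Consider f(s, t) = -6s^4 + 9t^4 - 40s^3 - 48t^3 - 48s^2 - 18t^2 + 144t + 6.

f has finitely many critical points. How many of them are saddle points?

f separates as a function of s plus a function of t, so ∇f=0 decouples.
∂f/∂s = -24s(s + 1)(s + 4) = 0 at s ∈ {-4, -1, 0}; ∂f/∂t = 36(t - 4)(t - 1)(t + 1) = 0 at t ∈ {-1, 1, 4}.
The Hessian is diagonal: diag(f_ss, f_tt). Second derivatives: f_ss(-4)=-288, f_ss(-1)=72, f_ss(0)=-96; f_tt(-1)=360, f_tt(1)=-216, f_tt(4)=540.
Saddle points occur where the two diagonal entries have opposite signs: (-4, -1), (-4, 4), (-1, 1), (0, -1), (0, 4). Count: 5.

5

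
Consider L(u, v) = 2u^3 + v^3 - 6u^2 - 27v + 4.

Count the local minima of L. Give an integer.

L separates as a function of u plus a function of v, so ∇L=0 decouples.
∂L/∂u = 6u(u - 2) = 0 at u ∈ {0, 2}; ∂L/∂v = 3(v - 3)(v + 3) = 0 at v ∈ {-3, 3}.
The Hessian is diagonal: diag(L_uu, L_vv). Second derivatives: L_uu(0)=-12, L_uu(2)=12; L_vv(-3)=-18, L_vv(3)=18.
Local minima occur where both diagonal entries positive: (2, 3). Count: 1.

1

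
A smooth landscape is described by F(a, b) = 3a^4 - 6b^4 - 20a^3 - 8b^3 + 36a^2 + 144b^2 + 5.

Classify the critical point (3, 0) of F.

local minimum

The mixed partial ∂²F/∂a∂b is 0, so the Hessian at any point is diag(F_aa, F_bb) = diag(12(3a^2 - 10a + 6), 24(-3b^2 - 2b + 12)).
At (3, 0): H = diag(36, 288).
Both eigenvalues are positive, so H is positive definite: a local minimum.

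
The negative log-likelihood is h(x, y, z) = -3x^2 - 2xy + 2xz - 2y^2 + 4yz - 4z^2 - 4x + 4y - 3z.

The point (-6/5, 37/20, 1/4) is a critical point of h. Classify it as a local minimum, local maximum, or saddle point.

The Hessian is constant: H = [[-6, -2, 2], [-2, -4, 4], [2, 4, -8]].
Leading principal minors: Δ₁ = -6, Δ₂ = 20, Δ₃ = -80.
The minors alternate sign starting negative (−, +, −), so H is negative definite: a local maximum.

local maximum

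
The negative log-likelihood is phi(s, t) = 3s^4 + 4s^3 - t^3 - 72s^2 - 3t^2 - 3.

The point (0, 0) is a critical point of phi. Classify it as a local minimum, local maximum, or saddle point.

local maximum

The mixed partial ∂²phi/∂s∂t is 0, so the Hessian at any point is diag(phi_ss, phi_tt) = diag(12(3s^2 + 2s - 12), -6(t + 1)).
At (0, 0): H = diag(-144, -6).
Both eigenvalues are negative, so H is negative definite: a local maximum.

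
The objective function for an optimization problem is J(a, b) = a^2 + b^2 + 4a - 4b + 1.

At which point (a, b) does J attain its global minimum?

J(a,b) separates as P(a) + Q(b) + 1, so its minimum is min P + min Q + 1.
P'(a) = 2a + 4 vanishes at a ∈ {-2}; Q'(b) = 2b - 4 vanishes at b ∈ {2}.
Local minima of P (where P''>0): P(-2)=-4. Local minima of Q: Q(2)=-4.
So the global minimum of J is P(-2) + Q(2) + 1 = -4 − 4 + 1 = -7, attained at (-2, 2).

(-2, 2)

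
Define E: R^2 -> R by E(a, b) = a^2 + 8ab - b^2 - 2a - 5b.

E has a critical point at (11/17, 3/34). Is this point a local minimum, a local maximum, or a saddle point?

saddle point

The Hessian of E is constant: H = [[2, 8], [8, -2]].
det(H) = 2·(-2) − 8² = -68.
Since det(H) < 0, H is indefinite and the critical point is a saddle point.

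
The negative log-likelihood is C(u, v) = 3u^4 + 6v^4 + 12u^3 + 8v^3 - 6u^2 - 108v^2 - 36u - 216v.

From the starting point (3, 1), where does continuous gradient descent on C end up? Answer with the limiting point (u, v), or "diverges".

(1, 3)

C is separable, so gradient descent decouples: u follows -∂C/∂u, v follows -∂C/∂v.
∂C/∂u = 12(u - 1)(u + 1)(u + 3); at u=3 this is 576, so u decreases.
∂C/∂v = 24(v - 3)(v + 1)(v + 3); at v=1 this is -384, so v increases.
u converges to its nearest critical value 1 (a local min of the u-part); v converges to 3. The iterate converges to (1, 3).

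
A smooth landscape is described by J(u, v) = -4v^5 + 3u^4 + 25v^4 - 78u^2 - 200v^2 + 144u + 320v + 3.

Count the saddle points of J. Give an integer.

J separates as a function of u plus a function of v, so ∇J=0 decouples.
∂J/∂u = 12(u - 3)(u - 1)(u + 4) = 0 at u ∈ {-4, 1, 3}; ∂J/∂v = -20(v - 4)(v - 2)(v - 1)(v + 2) = 0 at v ∈ {-2, 1, 2, 4}.
The Hessian is diagonal: diag(J_uu, J_vv). Second derivatives: J_uu(-4)=420, J_uu(1)=-120, J_uu(3)=168; J_vv(-2)=1440, J_vv(1)=-180, J_vv(2)=160, J_vv(4)=-720.
Saddle points occur where the two diagonal entries have opposite signs: (-4, 1), (-4, 4), (1, -2), (1, 2), (3, 1), (3, 4). Count: 6.

6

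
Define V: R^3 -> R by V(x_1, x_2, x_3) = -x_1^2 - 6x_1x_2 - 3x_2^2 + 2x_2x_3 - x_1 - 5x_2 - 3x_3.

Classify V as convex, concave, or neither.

neither

V is quadratic, so its Hessian is the constant matrix H = [[-2, -6, 0], [-6, -6, 2], [0, 2, 0]].
Leading principal minors: -2, -24, 8.
Neither pattern holds ⇒ H is indefinite ⇒ neither convex nor concave.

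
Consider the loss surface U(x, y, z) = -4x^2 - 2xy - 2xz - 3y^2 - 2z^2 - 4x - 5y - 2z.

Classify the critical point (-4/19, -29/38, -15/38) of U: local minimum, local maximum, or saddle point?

local maximum

The Hessian is constant: H = [[-8, -2, -2], [-2, -6, 0], [-2, 0, -4]].
Leading principal minors: Δ₁ = -8, Δ₂ = 44, Δ₃ = -152.
The minors alternate sign starting negative (−, +, −), so H is negative definite: a local maximum.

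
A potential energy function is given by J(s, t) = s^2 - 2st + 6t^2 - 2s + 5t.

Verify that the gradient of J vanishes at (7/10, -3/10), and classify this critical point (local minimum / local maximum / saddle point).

local minimum

∇J = (2s - 2t - 2, -2s + 12t + 5); substituting (7/10, -3/10) gives ∇J = (0, 0), so (7/10, -3/10) is indeed a critical point.
The Hessian of J is constant: H = [[2, -2], [-2, 12]].
det(H) = 2·12 − (-2)² = 20.
det(H) > 0 and tr(H) = 14 > 0, so H is positive definite and the point is a local minimum.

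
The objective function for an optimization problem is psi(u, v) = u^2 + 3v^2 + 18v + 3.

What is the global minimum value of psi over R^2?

-24

psi(u,v) separates as P(u) + Q(v) + 3, so its minimum is min P + min Q + 3.
P'(u) = 2u vanishes at u ∈ {0}; Q'(v) = 6v + 18 vanishes at v ∈ {-3}.
Local minima of P (where P''>0): P(0)=0. Local minima of Q: Q(-3)=-27.
So the global minimum of psi is P(0) + Q(-3) + 3 = 0 − 27 + 3 = -24, attained at (0, -3).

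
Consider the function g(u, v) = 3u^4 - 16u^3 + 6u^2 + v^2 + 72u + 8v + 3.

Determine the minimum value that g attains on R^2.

-60

g(u,v) separates as P(u) + Q(v) + 3, so its minimum is min P + min Q + 3.
P'(u) = 12(u - 3)(u - 2)(u + 1) vanishes at u ∈ {-1, 2, 3}; Q'(v) = 2v + 8 vanishes at v ∈ {-4}.
Local minima of P (where P''>0): P(-1)=-47, P(3)=81. Local minima of Q: Q(-4)=-16.
So the global minimum of g is P(-1) + Q(-4) + 3 = -47 − 16 + 3 = -60, attained at (-1, -4).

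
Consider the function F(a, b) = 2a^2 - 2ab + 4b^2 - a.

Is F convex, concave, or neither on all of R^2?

F is quadratic, so its Hessian is the constant matrix H = [[4, -2], [-2, 8]].
det(H) = 28, tr(H) = 12.
det(H) > 0 and tr(H) > 0, so H is positive definite everywhere: convex.

convex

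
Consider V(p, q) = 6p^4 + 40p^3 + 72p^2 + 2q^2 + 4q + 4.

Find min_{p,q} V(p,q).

V(p,q) separates as A(p) + B(q) + 4, so its minimum is min A + min B + 4.
A'(p) = 24p(p + 2)(p + 3) vanishes at p ∈ {-3, -2, 0}; B'(q) = 4q + 4 vanishes at q ∈ {-1}.
Local minima of A (where A''>0): A(-3)=54, A(0)=0. Local minima of B: B(-1)=-2.
So the global minimum of V is A(0) + B(-1) + 4 = 0 − 2 + 4 = 2, attained at (0, -1).

2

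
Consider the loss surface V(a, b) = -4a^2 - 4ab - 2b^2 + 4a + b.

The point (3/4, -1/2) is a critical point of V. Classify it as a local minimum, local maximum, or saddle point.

local maximum

The Hessian of V is constant: H = [[-8, -4], [-4, -4]].
det(H) = (-8)·(-4) − (-4)² = 16.
det(H) > 0 and tr(H) = -12 < 0, so H is negative definite and the point is a local maximum.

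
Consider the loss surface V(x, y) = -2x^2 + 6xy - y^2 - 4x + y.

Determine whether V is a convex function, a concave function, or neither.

V is quadratic, so its Hessian is the constant matrix H = [[-4, 6], [6, -2]].
det(H) = -28, tr(H) = -6.
det(H) < 0, so H is indefinite: neither convex nor concave.

neither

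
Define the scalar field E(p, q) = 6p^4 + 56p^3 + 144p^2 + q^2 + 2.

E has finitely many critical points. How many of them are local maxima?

E separates as a function of p plus a function of q, so ∇E=0 decouples.
∂E/∂p = 24p(p + 3)(p + 4) = 0 at p ∈ {-4, -3, 0}; ∂E/∂q = 2q = 0 at q ∈ {0}.
The Hessian is diagonal: diag(E_pp, E_qq). Second derivatives: E_pp(-4)=96, E_pp(-3)=-72, E_pp(0)=288; E_qq(0)=2.
Local maxima occur where both diagonal entries negative: none. Count: 0.

0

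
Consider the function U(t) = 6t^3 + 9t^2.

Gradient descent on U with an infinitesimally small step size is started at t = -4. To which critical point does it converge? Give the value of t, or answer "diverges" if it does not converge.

diverges

U'(t) = 18t(t + 1), so U'(-4) = 216.
Gradient descent moves in the -U' direction, i.e. t is decreasing.
There is no critical point below t=-4, and U' keeps the same sign, so the iterate runs off to −∞.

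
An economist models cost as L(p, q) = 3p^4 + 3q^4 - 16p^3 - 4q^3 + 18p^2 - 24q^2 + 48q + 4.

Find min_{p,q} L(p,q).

-135

L(p,q) separates as A(p) + B(q) + 4, so its minimum is min A + min B + 4.
A'(p) = 12p(p - 3)(p - 1) vanishes at p ∈ {0, 1, 3}; B'(q) = 12(q - 2)(q - 1)(q + 2) vanishes at q ∈ {-2, 1, 2}.
Local minima of A (where A''>0): A(0)=0, A(3)=-27. Local minima of B: B(-2)=-112, B(2)=16.
So the global minimum of L is A(3) + B(-2) + 4 = -27 − 112 + 4 = -135, attained at (3, -2).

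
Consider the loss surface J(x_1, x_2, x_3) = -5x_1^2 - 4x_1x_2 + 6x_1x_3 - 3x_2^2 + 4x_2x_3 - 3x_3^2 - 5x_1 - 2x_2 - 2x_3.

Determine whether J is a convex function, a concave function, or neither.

J is quadratic, so its Hessian is the constant matrix H = [[-10, -4, 6], [-4, -6, 4], [6, 4, -6]].
Leading principal minors: -10, 44, -80.
Signs alternate −, +, − ⇒ H ≺ 0 ⇒ concave.

concave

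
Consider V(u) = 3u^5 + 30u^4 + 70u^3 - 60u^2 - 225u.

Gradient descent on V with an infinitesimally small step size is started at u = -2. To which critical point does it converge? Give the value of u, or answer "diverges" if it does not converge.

-3

V'(u) = 15(u - 1)(u + 1)(u + 3)(u + 5), so V'(-2) = 135.
Gradient descent moves in the -V' direction, i.e. u is decreasing.
The nearest critical point in that direction is u = -3, where V'' = 240 > 0 (a local minimum). The iterate converges there.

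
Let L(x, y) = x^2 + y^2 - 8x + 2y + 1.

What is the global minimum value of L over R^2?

-16

L(x,y) separates as P(x) + Q(y) + 1, so its minimum is min P + min Q + 1.
P'(x) = 2x - 8 vanishes at x ∈ {4}; Q'(y) = 2y + 2 vanishes at y ∈ {-1}.
Local minima of P (where P''>0): P(4)=-16. Local minima of Q: Q(-1)=-1.
So the global minimum of L is P(4) + Q(-1) + 1 = -16 − 1 + 1 = -16, attained at (4, -1).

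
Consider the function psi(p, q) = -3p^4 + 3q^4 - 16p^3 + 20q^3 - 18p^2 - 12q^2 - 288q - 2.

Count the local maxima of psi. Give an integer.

2

psi separates as a function of p plus a function of q, so ∇psi=0 decouples.
∂psi/∂p = -12p(p + 1)(p + 3) = 0 at p ∈ {-3, -1, 0}; ∂psi/∂q = 12(q - 2)(q + 3)(q + 4) = 0 at q ∈ {-4, -3, 2}.
The Hessian is diagonal: diag(psi_pp, psi_qq). Second derivatives: psi_pp(-3)=-72, psi_pp(-1)=24, psi_pp(0)=-36; psi_qq(-4)=72, psi_qq(-3)=-60, psi_qq(2)=360.
Local maxima occur where both diagonal entries negative: (-3, -3), (0, -3). Count: 2.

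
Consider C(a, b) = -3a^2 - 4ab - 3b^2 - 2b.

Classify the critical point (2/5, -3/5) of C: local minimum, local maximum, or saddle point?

The Hessian of C is constant: H = [[-6, -4], [-4, -6]].
det(H) = (-6)·(-6) − (-4)² = 20.
det(H) > 0 and tr(H) = -12 < 0, so H is negative definite and the point is a local maximum.

local maximum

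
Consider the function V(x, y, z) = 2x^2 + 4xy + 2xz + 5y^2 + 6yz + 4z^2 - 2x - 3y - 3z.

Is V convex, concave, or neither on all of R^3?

V is quadratic, so its Hessian is the constant matrix H = [[4, 4, 2], [4, 10, 6], [2, 6, 8]].
Leading principal minors: 4, 24, 104.
All positive ⇒ H ≻ 0 ⇒ convex.

convex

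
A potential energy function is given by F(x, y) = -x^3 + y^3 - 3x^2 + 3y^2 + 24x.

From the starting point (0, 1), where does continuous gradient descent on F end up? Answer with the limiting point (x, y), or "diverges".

(-4, 0)

F is separable, so gradient descent decouples: x follows -∂F/∂x, y follows -∂F/∂y.
∂F/∂x = -3(x - 2)(x + 4); at x=0 this is 24, so x decreases.
∂F/∂y = 3y(y + 2); at y=1 this is 9, so y decreases.
x converges to its nearest critical value -4 (a local min of the x-part); y converges to 0. The iterate converges to (-4, 0).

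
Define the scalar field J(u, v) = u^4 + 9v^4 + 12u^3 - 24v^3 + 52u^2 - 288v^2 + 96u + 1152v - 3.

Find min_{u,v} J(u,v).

J(u,v) separates as P(u) + Q(v) − 3, so its minimum is min P + min Q − 3.
P'(u) = 4(u + 2)(u + 3)(u + 4) vanishes at u ∈ {-4, -3, -2}; Q'(v) = 36(v - 4)(v - 2)(v + 4) vanishes at v ∈ {-4, 2, 4}.
Local minima of P (where P''>0): P(-4)=-64, P(-2)=-64. Local minima of Q: Q(-4)=-5376, Q(4)=768.
So the global minimum of J is P(-4) + Q(-4) − 3 = -64 − 5376 − 3 = -5443, attained at (-4, -4).

-5443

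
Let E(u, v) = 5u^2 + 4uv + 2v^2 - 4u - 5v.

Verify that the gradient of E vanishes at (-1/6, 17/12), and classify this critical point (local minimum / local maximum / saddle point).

∇E = (10u + 4v - 4, 4u + 4v - 5); substituting (-1/6, 17/12) gives ∇E = (0, 0), so (-1/6, 17/12) is indeed a critical point.
The Hessian of E is constant: H = [[10, 4], [4, 4]].
det(H) = 10·4 − 4² = 24.
det(H) > 0 and tr(H) = 14 > 0, so H is positive definite and the point is a local minimum.

local minimum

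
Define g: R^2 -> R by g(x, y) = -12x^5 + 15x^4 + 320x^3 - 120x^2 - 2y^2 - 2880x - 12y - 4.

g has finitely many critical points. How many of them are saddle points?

2

g separates as a function of x plus a function of y, so ∇g=0 decouples.
∂g/∂x = -60(x - 4)(x - 2)(x + 2)(x + 3) = 0 at x ∈ {-3, -2, 2, 4}; ∂g/∂y = -4(y + 3) = 0 at y ∈ {-3}.
The Hessian is diagonal: diag(g_xx, g_yy). Second derivatives: g_xx(-3)=2100, g_xx(-2)=-1440, g_xx(2)=2400, g_xx(4)=-5040; g_yy(-3)=-4.
Saddle points occur where the two diagonal entries have opposite signs: (-3, -3), (2, -3). Count: 2.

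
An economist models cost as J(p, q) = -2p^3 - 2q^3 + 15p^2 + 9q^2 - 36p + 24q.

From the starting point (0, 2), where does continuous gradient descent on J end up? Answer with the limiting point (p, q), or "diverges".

(2, -1)

J is separable, so gradient descent decouples: p follows -∂J/∂p, q follows -∂J/∂q.
∂J/∂p = -6(p - 3)(p - 2); at p=0 this is -36, so p increases.
∂J/∂q = -6(q - 4)(q + 1); at q=2 this is 36, so q decreases.
p converges to its nearest critical value 2 (a local min of the p-part); q converges to -1. The iterate converges to (2, -1).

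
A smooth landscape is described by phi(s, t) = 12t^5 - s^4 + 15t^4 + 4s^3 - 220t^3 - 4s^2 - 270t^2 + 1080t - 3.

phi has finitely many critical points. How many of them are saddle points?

6

phi separates as a function of s plus a function of t, so ∇phi=0 decouples.
∂phi/∂s = -4s(s - 2)(s - 1) = 0 at s ∈ {0, 1, 2}; ∂phi/∂t = 60(t - 3)(t - 1)(t + 2)(t + 3) = 0 at t ∈ {-3, -2, 1, 3}.
The Hessian is diagonal: diag(phi_ss, phi_tt). Second derivatives: phi_ss(0)=-8, phi_ss(1)=4, phi_ss(2)=-8; phi_tt(-3)=-1440, phi_tt(-2)=900, phi_tt(1)=-1440, phi_tt(3)=3600.
Saddle points occur where the two diagonal entries have opposite signs: (0, -2), (0, 3), (1, -3), (1, 1), (2, -2), (2, 3). Count: 6.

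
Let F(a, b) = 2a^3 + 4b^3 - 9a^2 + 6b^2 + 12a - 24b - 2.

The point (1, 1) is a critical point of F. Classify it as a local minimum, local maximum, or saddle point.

The mixed partial ∂²F/∂a∂b is 0, so the Hessian at any point is diag(F_aa, F_bb) = diag(6(2a - 3), 12(2b + 1)).
At (1, 1): H = diag(-6, 36).
The eigenvalues have opposite signs, so H is indefinite: a saddle point.

saddle point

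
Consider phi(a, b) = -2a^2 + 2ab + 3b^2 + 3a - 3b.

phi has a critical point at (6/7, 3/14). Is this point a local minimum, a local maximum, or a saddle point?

The Hessian of phi is constant: H = [[-4, 2], [2, 6]].
det(H) = (-4)·6 − 2² = -28.
Since det(H) < 0, H is indefinite and the critical point is a saddle point.

saddle point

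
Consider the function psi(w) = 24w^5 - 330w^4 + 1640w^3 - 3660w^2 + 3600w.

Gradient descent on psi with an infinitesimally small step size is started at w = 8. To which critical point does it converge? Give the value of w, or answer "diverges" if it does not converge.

5

psi'(w) = 120(w - 5)(w - 3)(w - 2)(w - 1), so psi'(8) = 75600.
Gradient descent moves in the -psi' direction, i.e. w is decreasing.
The nearest critical point in that direction is w = 5, where psi'' = 2880 > 0 (a local minimum). The iterate converges there.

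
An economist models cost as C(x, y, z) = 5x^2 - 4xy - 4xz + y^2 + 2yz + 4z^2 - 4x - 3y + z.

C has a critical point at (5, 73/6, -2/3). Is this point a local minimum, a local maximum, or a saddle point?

The Hessian is constant: H = [[10, -4, -4], [-4, 2, 2], [-4, 2, 8]].
Leading principal minors: Δ₁ = 10, Δ₂ = 4, Δ₃ = 24.
All leading minors are positive, so H is positive definite: a local minimum.

local minimum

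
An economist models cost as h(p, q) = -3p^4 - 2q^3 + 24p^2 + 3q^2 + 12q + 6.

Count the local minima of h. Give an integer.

1

h separates as a function of p plus a function of q, so ∇h=0 decouples.
∂h/∂p = -12p(p - 2)(p + 2) = 0 at p ∈ {-2, 0, 2}; ∂h/∂q = -6(q - 2)(q + 1) = 0 at q ∈ {-1, 2}.
The Hessian is diagonal: diag(h_pp, h_qq). Second derivatives: h_pp(-2)=-96, h_pp(0)=48, h_pp(2)=-96; h_qq(-1)=18, h_qq(2)=-18.
Local minima occur where both diagonal entries positive: (0, -1). Count: 1.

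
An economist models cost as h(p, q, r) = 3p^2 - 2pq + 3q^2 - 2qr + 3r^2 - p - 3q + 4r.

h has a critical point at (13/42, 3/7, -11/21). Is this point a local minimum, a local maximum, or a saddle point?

local minimum

The Hessian is constant: H = [[6, -2, 0], [-2, 6, -2], [0, -2, 6]].
Leading principal minors: Δ₁ = 6, Δ₂ = 32, Δ₃ = 168.
All leading minors are positive, so H is positive definite: a local minimum.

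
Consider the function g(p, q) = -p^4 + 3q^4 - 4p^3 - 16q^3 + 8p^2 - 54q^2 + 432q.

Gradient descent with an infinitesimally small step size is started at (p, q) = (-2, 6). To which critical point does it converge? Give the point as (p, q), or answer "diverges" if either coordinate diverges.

(0, 4)

g is separable, so gradient descent decouples: p follows -∂g/∂p, q follows -∂g/∂q.
∂g/∂p = -4p(p - 1)(p + 4); at p=-2 this is -48, so p increases.
∂g/∂q = 12(q - 4)(q - 3)(q + 3); at q=6 this is 648, so q decreases.
p converges to its nearest critical value 0 (a local min of the p-part); q converges to 4. The iterate converges to (0, 4).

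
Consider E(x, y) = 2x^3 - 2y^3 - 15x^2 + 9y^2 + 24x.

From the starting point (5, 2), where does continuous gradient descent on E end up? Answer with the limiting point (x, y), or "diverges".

E is separable, so gradient descent decouples: x follows -∂E/∂x, y follows -∂E/∂y.
∂E/∂x = 6(x - 4)(x - 1); at x=5 this is 24, so x decreases.
∂E/∂y = -6y(y - 3); at y=2 this is 12, so y decreases.
x converges to its nearest critical value 4 (a local min of the x-part); y converges to 0. The iterate converges to (4, 0).

(4, 0)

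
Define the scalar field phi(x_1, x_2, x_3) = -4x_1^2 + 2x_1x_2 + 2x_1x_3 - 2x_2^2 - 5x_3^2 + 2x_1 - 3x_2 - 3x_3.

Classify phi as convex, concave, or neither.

phi is quadratic, so its Hessian is the constant matrix H = [[-8, 2, 2], [2, -4, 0], [2, 0, -10]].
Leading principal minors: -8, 28, -264.
Signs alternate −, +, − ⇒ H ≺ 0 ⇒ concave.

concave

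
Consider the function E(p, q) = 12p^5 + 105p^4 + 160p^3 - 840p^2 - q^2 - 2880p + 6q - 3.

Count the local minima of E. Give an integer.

0

E separates as a function of p plus a function of q, so ∇E=0 decouples.
∂E/∂p = 60(p - 2)(p + 2)(p + 3)(p + 4) = 0 at p ∈ {-4, -3, -2, 2}; ∂E/∂q = -2(q - 3) = 0 at q ∈ {3}.
The Hessian is diagonal: diag(E_pp, E_qq). Second derivatives: E_pp(-4)=-720, E_pp(-3)=300, E_pp(-2)=-480, E_pp(2)=7200; E_qq(3)=-2.
Local minima occur where both diagonal entries positive: none. Count: 0.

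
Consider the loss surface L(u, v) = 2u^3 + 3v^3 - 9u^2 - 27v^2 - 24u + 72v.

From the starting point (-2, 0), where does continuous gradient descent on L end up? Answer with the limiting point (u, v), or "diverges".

L is separable, so gradient descent decouples: u follows -∂L/∂u, v follows -∂L/∂v.
∂L/∂u = 6(u - 4)(u + 1); at u=-2 this is 36, so u decreases.
∂L/∂v = 9(v - 4)(v - 2); at v=0 this is 72, so v decreases.
The u-coordinate has no critical point in that direction and runs off to infinity.

diverges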